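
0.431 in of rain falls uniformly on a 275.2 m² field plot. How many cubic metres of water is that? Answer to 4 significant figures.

3.013 cubic metres

Depth: 0.431 in × 25.4 = 10.9474 mm.
1 mm over 1 m² is 1 L, so volume = 10.9474 × 275.2 = 3012.7245 L = 3.013 m³.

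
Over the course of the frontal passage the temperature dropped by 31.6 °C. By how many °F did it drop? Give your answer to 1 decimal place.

Converting a difference, only the 9/5 scale factor applies: Δ°F = 31.6 × 1.8 = 56.9 °F.

56.9 °F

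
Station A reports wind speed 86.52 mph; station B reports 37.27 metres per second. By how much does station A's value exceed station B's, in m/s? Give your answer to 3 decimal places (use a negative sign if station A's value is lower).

1.408 m/s

station A: 86.52 mph = 38.67790 m/s.
Difference: 38.67790 − 37.27000 = 1.408 m/s.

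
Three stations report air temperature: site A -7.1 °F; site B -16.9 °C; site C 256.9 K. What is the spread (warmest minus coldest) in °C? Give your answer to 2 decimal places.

site A: -7.1 °F = -21.722 °C.
site C: 256.9 K = -16.250 °C.
Spread: (-16.250) − (-21.722) = 5.472 °C.

5.47 °C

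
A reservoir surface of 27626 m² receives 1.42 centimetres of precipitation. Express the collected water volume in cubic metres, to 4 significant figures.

Depth: 1.42 cm × 10 = 14.2 mm.
1 mm over 1 m² is 1 L, so volume = 14.2 × 27626 = 392289.2 L = 392.3 m³.

392.3 cubic metres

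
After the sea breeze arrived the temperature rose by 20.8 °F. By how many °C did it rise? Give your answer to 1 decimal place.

11.6 °C

A change of 1 °C equals a change of 1.8 °F: Δ°C = 20.8 × 0.5556 = 11.6 °C.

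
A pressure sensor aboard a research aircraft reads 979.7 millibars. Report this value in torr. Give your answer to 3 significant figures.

1 mb = 0.750062 mmHg, so 979.7 × 0.750062 = 735 mmHg.

735 mmHg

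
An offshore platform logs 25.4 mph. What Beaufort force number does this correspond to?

25.4 mph = 11.4 m/s, which is Beaufort 6 (strong breeze, 10.8–13.8 m/s).

Beaufort force 6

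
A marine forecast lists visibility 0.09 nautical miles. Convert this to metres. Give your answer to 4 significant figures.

166.7 m

1 nmi = 1852 m, so 0.09 × 1852 = 166.7 m.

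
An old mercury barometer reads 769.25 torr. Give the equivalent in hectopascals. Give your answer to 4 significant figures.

1 mmHg = 1.33322 hPa, so 769.25 × 1.33322 = 1026 hPa.

1026 hPa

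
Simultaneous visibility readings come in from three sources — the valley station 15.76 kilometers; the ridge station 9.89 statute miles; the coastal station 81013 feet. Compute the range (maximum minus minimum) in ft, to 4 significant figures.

the valley station: 15.76 km = 51706.04 ft.
the ridge station: 9.89 SM = 52219.20 ft.
Spread: 81013.00 − 51706.04 = 29310 ft.

29310 ft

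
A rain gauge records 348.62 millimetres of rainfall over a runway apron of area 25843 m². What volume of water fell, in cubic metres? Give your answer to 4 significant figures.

1 mm over 1 m² is 1 L, so volume = 348.62 × 25843 = 9009386.7 L = 9009 m³.

9009 cubic metres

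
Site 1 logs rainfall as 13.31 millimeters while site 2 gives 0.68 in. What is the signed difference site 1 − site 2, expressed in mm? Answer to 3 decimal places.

-3.962 mm

site 2: 0.68 in = 17.27200 mm.
Difference: 13.31000 − 17.27200 = -3.962 mm.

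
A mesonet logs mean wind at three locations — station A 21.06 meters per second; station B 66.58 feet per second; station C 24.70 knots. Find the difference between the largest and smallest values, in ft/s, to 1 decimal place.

station A: 21.06 m/s = 69.094 ft/s.
station C: 24.70 kt = 41.689 ft/s.
Spread: 69.094 − 41.689 = 27.4 ft/s.

27.4 ft/s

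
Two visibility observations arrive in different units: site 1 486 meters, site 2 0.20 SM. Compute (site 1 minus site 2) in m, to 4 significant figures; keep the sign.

164.1 m

site 2: 0.20 SM = 321.869 m.
Difference: 486.000 − 321.869 = 164.1 m.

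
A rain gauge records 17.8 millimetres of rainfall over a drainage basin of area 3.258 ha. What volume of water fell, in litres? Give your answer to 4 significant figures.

Area: 3.258 ha = 32580 m².
1 mm over 1 m² is 1 L, so volume = 17.8 × 32580 = 579924 L ≈ 579900 L.

579900 litres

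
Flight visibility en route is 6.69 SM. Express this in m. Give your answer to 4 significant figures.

1 SM = 1609.34 m, so 6.69 × 1609.34 = 10770 m.

10770 m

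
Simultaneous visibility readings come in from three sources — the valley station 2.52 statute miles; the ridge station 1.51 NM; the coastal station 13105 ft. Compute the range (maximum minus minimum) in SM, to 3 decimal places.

0.782 SM

the ridge station: 1.51 nmi = 1.73768 SM.
the coastal station: 13105 ft = 2.48201 SM.
Spread: 2.52000 − 1.73768 = 0.782 SM.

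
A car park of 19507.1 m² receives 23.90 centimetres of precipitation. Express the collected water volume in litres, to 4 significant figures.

4662000 litres

Depth: 23.90 cm × 10 = 239 mm.
1 mm over 1 m² is 1 L, so volume = 239 × 19507.1 = 4662196.9 L ≈ 4662000 L.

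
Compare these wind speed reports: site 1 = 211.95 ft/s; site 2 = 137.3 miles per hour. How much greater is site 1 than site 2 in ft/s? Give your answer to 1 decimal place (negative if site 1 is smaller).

site 2: 137.3 mph = 201.373 ft/s.
Difference: 211.950 − 201.373 = 10.6 ft/s.

10.6 ft/s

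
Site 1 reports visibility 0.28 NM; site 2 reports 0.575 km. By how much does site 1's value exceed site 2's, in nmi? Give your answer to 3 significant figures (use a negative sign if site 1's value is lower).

-0.0305 nmi

site 2: 0.575 km = 0.310475 nmi.
Difference: 0.280000 − 0.310475 = -0.0305 nmi.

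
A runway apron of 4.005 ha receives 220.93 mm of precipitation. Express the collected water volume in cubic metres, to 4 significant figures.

8848 cubic metres

Area: 4.005 ha = 40050 m².
1 mm over 1 m² is 1 L, so volume = 220.93 × 40050 = 8848246.5 L = 8848 m³.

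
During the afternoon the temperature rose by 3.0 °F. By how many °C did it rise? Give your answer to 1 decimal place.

1.7 °C

A change of 1 °C equals a change of 1.8 °F: Δ°C = 3.0 × 0.5556 = 1.7 °C.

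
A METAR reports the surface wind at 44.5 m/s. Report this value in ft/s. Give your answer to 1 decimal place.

146.0 ft/s

1 m/s = 3.28084 ft/s, so 44.5 × 3.28084 = 146.0 ft/s.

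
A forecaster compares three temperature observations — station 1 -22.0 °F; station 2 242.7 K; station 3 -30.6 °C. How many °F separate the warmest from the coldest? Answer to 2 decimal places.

1.08 °F

station 1: -22.0 °F = -30.000 °C.
station 2: 242.7 K = -30.450 °C.
Spread: (-30.000) − (-30.600) = 0.600 °C = 1.08 °F.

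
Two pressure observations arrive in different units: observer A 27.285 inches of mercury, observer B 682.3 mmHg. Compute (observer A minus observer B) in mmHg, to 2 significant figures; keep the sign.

observer A: 27.285 inHg = 693.04 mmHg.
Difference: 693.04 − 682.30 = 11 mmHg.

11 mmHg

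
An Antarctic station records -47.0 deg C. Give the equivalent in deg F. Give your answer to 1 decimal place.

°F = °C × 9/5 + 32 = -47.0 × 1.8 + 32 = -52.6 °F.

-52.6 °F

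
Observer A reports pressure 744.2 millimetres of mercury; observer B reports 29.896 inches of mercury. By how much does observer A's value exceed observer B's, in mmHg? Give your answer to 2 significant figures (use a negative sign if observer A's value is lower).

-15 mmHg

observer B: 29.896 inHg = 759.36 mmHg.
Difference: 744.20 − 759.36 = -15 mmHg.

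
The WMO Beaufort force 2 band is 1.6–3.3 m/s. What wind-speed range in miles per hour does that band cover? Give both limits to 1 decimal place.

1.6–3.3 m/s × 2.237 = 3.6–7.4 mph.

3.6 to 7.4 mph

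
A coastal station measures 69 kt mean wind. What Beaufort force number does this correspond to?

Beaufort force 12

69 kt lies in the Beaufort 12 band (hurricane force, ≥64 kt).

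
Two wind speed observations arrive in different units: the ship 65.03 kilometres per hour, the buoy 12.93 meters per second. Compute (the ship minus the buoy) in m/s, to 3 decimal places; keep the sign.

5.134 m/s

the ship: 65.03 km/h = 18.06389 m/s.
Difference: 18.06389 − 12.93000 = 5.134 m/s.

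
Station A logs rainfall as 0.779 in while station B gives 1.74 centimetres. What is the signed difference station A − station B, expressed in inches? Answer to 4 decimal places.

0.0940 in

station B: 1.74 cm = 0.685039 in.
Difference: 0.779000 − 0.685039 = 0.0940 in.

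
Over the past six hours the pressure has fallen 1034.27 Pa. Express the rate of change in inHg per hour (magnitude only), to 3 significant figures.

1034.27 Pa / 6 h × 0.0002953 inHg/Pa = 0.0509 inHg/h.

0.0509 inHg per hour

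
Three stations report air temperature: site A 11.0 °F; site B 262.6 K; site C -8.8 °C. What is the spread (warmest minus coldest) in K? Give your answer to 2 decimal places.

2.87 K

site A: 11.0 °F = -11.667 °C.
site B: 262.6 K = -10.550 °C.
Spread: (-8.800) − (-11.667) = 2.867 °C.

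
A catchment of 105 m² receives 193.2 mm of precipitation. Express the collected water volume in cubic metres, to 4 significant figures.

20.29 cubic metres

1 mm over 1 m² is 1 L, so volume = 193.2 × 105 = 20286 L = 20.29 m³.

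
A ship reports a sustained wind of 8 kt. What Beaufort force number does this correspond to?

Beaufort force 3

8 kt lies in the Beaufort 3 band (gentle breeze, 7–10 kt).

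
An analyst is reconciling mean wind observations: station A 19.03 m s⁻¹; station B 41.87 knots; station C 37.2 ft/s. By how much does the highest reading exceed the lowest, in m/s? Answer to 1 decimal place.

10.2 m/s

station B: 41.87 kt = 21.540 m/s.
station C: 37.2 ft/s = 11.339 m/s.
Spread: 21.540 − 11.339 = 10.2 m/s.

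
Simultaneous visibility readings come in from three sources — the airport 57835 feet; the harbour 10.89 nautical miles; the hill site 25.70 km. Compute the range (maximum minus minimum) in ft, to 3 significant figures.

26500 ft

the harbour: 10.89 nmi = 66168.90 ft.
the hill site: 25.70 km = 84317.59 ft.
Spread: 84317.59 − 57835.00 = 26500 ft.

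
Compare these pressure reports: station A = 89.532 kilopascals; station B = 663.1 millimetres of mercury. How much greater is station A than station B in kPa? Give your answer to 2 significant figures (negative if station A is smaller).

station B: 663.1 mmHg = 88.406 kPa.
Difference: 89.532 − 88.406 = 1.1 kPa.

1.1 kPa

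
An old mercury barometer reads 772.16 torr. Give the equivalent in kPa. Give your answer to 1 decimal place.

1 mmHg = 0.133322 kPa, so 772.16 × 0.133322 = 102.9 kPa.

102.9 kPa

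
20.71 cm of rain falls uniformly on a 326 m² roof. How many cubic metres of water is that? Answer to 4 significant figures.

67.51 cubic metres

Depth: 20.71 cm × 10 = 207.1 mm.
1 mm over 1 m² is 1 L, so volume = 207.1 × 326 = 67514.6 L = 67.51 m³.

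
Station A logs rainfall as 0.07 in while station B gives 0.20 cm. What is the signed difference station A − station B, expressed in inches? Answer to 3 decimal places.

station B: 0.20 cm = 0.07874 in.
Difference: 0.07000 − 0.07874 = -0.009 in.

-0.009 in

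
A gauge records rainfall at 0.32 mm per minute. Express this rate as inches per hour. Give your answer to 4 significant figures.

0.32 mm/minute × 0.0393701 in/mm × 60 minute/hour = 0.7559 in/hour.

0.7559 in/hour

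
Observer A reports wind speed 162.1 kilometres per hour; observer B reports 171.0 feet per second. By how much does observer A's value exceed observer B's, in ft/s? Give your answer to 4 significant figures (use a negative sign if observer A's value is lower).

observer A: 162.1 km/h = 147.7289 ft/s.
Difference: 147.7289 − 171.0000 = -23.27 ft/s.

-23.27 ft/s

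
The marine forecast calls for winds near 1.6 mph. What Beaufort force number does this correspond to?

Beaufort force 1

1.6 mph = 0.7 m/s, which is Beaufort 1 (light air, 0.3–1.5 m/s).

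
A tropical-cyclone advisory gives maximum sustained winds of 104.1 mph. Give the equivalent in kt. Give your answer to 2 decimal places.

1 mph = 0.868976 kt, so 104.1 × 0.868976 = 90.46 kt.

90.46 kt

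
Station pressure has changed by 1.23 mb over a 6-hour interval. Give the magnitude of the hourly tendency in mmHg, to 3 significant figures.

1.23 mb / 6 h × 0.750062 mmHg/mb = 0.154 mmHg/h.

0.154 mmHg per hour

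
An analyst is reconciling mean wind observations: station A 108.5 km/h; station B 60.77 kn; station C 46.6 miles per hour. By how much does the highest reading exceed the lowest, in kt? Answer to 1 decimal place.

20.3 kt

station A: 108.5 km/h = 58.585 kt.
station C: 46.6 mph = 40.494 kt.
Spread: 60.770 − 40.494 = 20.3 kt.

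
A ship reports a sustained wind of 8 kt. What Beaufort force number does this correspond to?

Beaufort force 3

8 kt lies in the Beaufort 3 band (gentle breeze, 7–10 kt).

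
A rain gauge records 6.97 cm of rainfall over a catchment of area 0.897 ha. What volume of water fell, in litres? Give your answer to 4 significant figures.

625200 litres

Depth: 6.97 cm × 10 = 69.7 mm.
Area: 0.897 ha = 8970 m².
1 mm over 1 m² is 1 L, so volume = 69.7 × 8970 = 625209 L ≈ 625200 L.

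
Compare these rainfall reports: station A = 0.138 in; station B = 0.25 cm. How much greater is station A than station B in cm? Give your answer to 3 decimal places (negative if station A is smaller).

0.101 cm

station A: 0.138 in = 0.35052 cm.
Difference: 0.35052 − 0.25000 = 0.101 cm.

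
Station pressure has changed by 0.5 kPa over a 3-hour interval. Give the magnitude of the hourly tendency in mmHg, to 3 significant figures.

1.25 mmHg per hour

0.5 kPa / 3 h × 7.50062 mmHg/kPa = 1.25 mmHg/h.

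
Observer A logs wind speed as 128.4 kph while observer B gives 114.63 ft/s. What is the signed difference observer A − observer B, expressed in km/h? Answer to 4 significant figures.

2.619 km/h

observer B: 114.63 ft/s = 125.78121 km/h.
Difference: 128.40000 − 125.78121 = 2.619 km/h.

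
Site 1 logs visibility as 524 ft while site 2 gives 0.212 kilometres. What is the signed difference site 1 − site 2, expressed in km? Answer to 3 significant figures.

site 1: 524 ft = 0.159715 km.
Difference: 0.159715 − 0.212000 = -0.0523 km.

-0.0523 km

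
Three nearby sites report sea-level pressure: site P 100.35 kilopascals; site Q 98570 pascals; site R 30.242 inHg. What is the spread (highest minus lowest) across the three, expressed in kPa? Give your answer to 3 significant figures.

site Q: 98570 Pa = 98.5700 kPa.
site R: 30.242 inHg = 102.4112 kPa.
Spread: 102.4112 − 98.5700 = 3.84 kPa.

3.84 kPa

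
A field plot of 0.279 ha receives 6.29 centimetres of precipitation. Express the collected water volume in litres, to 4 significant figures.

175500 litres

Depth: 6.29 cm × 10 = 62.9 mm.
Area: 0.279 ha = 2790 m².
1 mm over 1 m² is 1 L, so volume = 62.9 × 2790 = 175491 L ≈ 175500 L.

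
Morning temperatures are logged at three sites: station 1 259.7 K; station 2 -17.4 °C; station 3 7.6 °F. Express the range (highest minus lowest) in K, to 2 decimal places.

station 1: 259.7 K = -13.450 °C.
station 3: 7.6 °F = -13.556 °C.
Spread: (-13.450) − (-17.400) = 3.950 °C.

3.95 K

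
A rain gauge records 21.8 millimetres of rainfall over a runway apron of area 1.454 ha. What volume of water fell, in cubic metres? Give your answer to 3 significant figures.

317 cubic metres

Area: 1.454 ha = 14540 m².
1 mm over 1 m² is 1 L, so volume = 21.8 × 14540 = 316972 L = 317 m³.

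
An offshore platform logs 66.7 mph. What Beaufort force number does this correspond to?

66.7 mph = 29.8 m/s, which is Beaufort 11 (violent storm, 28.5–32.6 m/s).

Beaufort force 11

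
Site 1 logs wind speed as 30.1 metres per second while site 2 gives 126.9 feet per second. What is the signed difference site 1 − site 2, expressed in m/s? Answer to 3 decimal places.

-8.579 m/s

site 2: 126.9 ft/s = 38.67912 m/s.
Difference: 30.10000 − 38.67912 = -8.579 m/s.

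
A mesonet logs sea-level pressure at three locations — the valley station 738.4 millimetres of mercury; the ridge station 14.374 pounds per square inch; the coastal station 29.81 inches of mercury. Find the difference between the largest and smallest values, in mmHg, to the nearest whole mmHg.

19 mmHg

the ridge station: 14.374 psi = 743.35 mmHg.
the coastal station: 29.81 inHg = 757.17 mmHg.
Spread: 757.17 − 738.40 = 19 mmHg.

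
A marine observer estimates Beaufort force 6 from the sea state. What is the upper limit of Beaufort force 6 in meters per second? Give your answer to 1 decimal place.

13.8 m/s

Beaufort 6 (strong breeze) spans 10.8–13.8 m/s.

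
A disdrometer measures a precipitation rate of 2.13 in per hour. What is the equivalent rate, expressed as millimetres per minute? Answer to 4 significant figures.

0.9017 mm/minute

2.13 in/hour × 25.4 mm/in × 0.0166667 hour/minute = 0.9017 mm/minute.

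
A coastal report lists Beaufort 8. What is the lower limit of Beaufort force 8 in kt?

Beaufort 8 (gale) spans 34–40 knots.

34 kt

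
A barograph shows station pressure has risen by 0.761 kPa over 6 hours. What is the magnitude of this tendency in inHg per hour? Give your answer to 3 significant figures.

0.761 kPa / 6 h × 0.2953 inHg/kPa = 0.0375 inHg/h.

0.0375 inHg per hour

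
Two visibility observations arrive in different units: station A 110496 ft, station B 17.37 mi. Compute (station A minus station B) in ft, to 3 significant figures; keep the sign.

station B: 17.37 SM = 91713.60 ft.
Difference: 110496.00 − 91713.60 = 18800 ft.

18800 ft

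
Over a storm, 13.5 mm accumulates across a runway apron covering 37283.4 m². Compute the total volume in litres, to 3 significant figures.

503000 litres

1 mm over 1 m² is 1 L, so volume = 13.5 × 37283.4 = 503325.9 L ≈ 503000 L.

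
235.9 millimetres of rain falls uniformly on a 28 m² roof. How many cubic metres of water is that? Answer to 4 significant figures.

1 mm over 1 m² is 1 L, so volume = 235.9 × 28 = 6605.2 L = 6.605 m³.

6.605 cubic metres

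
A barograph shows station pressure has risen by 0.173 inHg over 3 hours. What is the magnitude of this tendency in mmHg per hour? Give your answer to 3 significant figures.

1.46 mmHg per hour

0.173 inHg / 3 h × 25.4 mmHg/inHg = 1.46 mmHg/h.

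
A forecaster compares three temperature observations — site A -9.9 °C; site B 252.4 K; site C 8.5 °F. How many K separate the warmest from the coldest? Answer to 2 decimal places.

10.85 K

site B: 252.4 K = -20.750 °C.
site C: 8.5 °F = -13.056 °C.
Spread: (-9.900) − (-20.750) = 10.850 °C.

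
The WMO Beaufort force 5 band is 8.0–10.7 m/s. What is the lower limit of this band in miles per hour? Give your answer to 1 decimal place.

17.9 mph

8.0–10.7 m/s × 2.237 = 17.9–23.9 mph.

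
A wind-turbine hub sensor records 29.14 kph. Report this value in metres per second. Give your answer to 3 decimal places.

8.094 m/s

1 km/h = 0.277778 m/s, so 29.14 × 0.277778 = 8.094 m/s.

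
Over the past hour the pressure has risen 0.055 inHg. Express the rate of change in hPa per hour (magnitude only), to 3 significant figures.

0.055 inHg / 1 h × 33.8639 hPa/inHg = 1.86 hPa/h.

1.86 hPa per hour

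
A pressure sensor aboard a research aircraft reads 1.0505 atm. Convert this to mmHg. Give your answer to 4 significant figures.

798.4 mmHg

1 atm = 760 mmHg, so 1.0505 × 760 = 798.4 mmHg.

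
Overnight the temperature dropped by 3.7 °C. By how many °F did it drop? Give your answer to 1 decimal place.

Converting a difference, only the 9/5 scale factor applies: Δ°F = 3.7 × 1.8 = 6.7 °F.

6.7 °F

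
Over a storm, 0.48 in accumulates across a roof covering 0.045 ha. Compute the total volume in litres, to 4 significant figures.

5486 litres

Depth: 0.48 in × 25.4 = 12.192 mm.
Area: 0.045 ha = 450 m².
1 mm over 1 m² is 1 L, so volume = 12.192 × 450 = 5486.4 L ≈ 5486 L.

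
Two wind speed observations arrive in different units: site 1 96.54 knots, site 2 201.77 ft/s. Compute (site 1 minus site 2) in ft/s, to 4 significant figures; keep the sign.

-38.83 ft/s

site 1: 96.54 kt = 162.9412 ft/s.
Difference: 162.9412 − 201.7700 = -38.83 ft/s.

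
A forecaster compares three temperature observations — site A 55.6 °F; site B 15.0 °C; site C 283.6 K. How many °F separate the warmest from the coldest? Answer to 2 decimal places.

8.19 °F

site A: 55.6 °F = 13.111 °C.
site C: 283.6 K = 10.450 °C.
Spread: 15.000 − 10.450 = 4.550 °C = 8.19 °F.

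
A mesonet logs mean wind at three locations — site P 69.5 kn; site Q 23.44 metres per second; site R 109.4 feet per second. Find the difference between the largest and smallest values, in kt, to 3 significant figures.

site Q: 23.44 m/s = 45.564 kt.
site R: 109.4 ft/s = 64.818 kt.
Spread: 69.500 − 45.564 = 23.9 kt.

23.9 kt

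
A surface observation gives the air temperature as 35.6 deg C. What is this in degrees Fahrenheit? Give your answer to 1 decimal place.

96.1 °F

°F = °C × 9/5 + 32 = 35.6 × 1.8 + 32 = 96.1 °F.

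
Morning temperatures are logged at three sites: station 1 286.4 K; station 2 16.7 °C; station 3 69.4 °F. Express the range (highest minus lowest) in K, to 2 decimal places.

station 1: 286.4 K = 13.250 °C.
station 3: 69.4 °F = 20.778 °C.
Spread: 20.778 − 13.250 = 7.528 °C.

7.53 K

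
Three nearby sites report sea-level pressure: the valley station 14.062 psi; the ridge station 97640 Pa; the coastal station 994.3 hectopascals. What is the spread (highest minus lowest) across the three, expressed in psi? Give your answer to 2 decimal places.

the ridge station: 97640 Pa = 14.1615 psi.
the coastal station: 994.3 hPa = 14.4211 psi.
Spread: 14.4211 − 14.0620 = 0.36 psi.

0.36 psi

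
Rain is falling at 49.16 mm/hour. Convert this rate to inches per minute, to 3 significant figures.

0.0323 in/minute

49.16 mm/hour × 0.0393701 in/mm × 0.0166667 hour/minute = 0.0323 in/minute.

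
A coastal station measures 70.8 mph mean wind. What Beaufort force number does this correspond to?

Beaufort force 11

70.8 mph = 31.7 m/s, which is Beaufort 11 (violent storm, 28.5–32.6 m/s).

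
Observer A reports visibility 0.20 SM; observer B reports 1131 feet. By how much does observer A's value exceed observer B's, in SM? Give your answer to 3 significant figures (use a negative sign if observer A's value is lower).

-0.0142 SM

observer B: 1131 ft = 0.214205 SM.
Difference: 0.200000 − 0.214205 = -0.0142 SM.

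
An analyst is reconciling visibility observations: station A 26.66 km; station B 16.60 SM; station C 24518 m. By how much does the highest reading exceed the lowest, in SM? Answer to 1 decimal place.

station A: 26.66 km = 16.566 SM.
station C: 24518 m = 15.235 SM.
Spread: 16.600 − 15.235 = 1.4 SM.

1.4 SM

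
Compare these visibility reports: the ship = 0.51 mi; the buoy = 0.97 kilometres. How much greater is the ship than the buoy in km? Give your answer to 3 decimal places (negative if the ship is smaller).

the ship: 0.51 SM = 0.82077 km.
Difference: 0.82077 − 0.97000 = -0.149 km.

-0.149 km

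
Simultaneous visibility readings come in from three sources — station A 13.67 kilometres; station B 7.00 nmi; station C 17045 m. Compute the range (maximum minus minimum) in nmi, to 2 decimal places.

station A: 13.67 km = 7.3812 nmi.
station C: 17045 m = 9.2036 nmi.
Spread: 9.2036 − 7.0000 = 2.20 nmi.

2.20 nmi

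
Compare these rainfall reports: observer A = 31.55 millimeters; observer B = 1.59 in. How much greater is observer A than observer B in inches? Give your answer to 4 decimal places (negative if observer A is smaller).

-0.3479 in

observer A: 31.55 mm = 1.242126 in.
Difference: 1.242126 − 1.590000 = -0.3479 in.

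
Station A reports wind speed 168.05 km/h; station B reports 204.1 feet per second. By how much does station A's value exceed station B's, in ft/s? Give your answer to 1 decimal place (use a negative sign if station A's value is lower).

station A: 168.05 km/h = 153.151 ft/s.
Difference: 153.151 − 204.100 = -50.9 ft/s.

-50.9 ft/s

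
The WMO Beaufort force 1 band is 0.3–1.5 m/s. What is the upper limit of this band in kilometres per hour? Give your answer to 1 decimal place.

0.3–1.5 m/s × 3.6 = 1.1–5.4 km/h.

5.4 km/h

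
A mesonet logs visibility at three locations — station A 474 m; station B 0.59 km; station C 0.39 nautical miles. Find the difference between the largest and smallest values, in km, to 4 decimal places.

station A: 474 m = 0.474000 km.
station C: 0.39 nmi = 0.722280 km.
Spread: 0.722280 − 0.474000 = 0.2483 km.

0.2483 km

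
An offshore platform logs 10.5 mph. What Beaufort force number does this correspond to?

Beaufort force 3

10.5 mph = 4.7 m/s, which is Beaufort 3 (gentle breeze, 3.4–5.4 m/s).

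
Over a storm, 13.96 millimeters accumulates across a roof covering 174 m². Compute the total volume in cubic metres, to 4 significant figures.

2.429 cubic metres

1 mm over 1 m² is 1 L, so volume = 13.96 × 174 = 2429.04 L = 2.429 m³.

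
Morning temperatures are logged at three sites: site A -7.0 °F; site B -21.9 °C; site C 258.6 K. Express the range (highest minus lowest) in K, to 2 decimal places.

site A: -7.0 °F = -21.667 °C.
site C: 258.6 K = -14.550 °C.
Spread: (-14.550) − (-21.900) = 7.350 °C.

7.35 K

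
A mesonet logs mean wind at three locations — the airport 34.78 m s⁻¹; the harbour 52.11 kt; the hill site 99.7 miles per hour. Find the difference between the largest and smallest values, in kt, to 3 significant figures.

the airport: 34.78 m/s = 67.607 kt.
the hill site: 99.7 mph = 86.637 kt.
Spread: 86.637 − 52.110 = 34.5 kt.

34.5 kt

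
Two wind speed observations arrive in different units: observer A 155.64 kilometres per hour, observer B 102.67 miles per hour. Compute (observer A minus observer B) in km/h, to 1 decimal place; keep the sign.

observer B: 102.67 mph = 165.231 km/h.
Difference: 155.640 − 165.231 = -9.6 km/h.

-9.6 km/h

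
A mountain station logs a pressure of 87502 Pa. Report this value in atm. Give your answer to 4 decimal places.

0.8636 atm

1 Pa = 9.86923e-06 atm, so 87502 × 9.86923e-06 = 0.8636 atm.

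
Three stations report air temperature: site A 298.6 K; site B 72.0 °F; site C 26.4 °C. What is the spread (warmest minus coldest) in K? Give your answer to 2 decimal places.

site A: 298.6 K = 25.450 °C.
site B: 72.0 °F = 22.222 °C.
Spread: 26.400 − 22.222 = 4.178 °C.

4.18 K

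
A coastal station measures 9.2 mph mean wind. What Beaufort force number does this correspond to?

Beaufort force 3

9.2 mph = 4.1 m/s, which is Beaufort 3 (gentle breeze, 3.4–5.4 m/s).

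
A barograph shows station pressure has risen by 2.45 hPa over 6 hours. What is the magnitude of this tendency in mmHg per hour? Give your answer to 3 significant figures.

2.45 hPa / 6 h × 0.750062 mmHg/hPa = 0.306 mmHg/h.

0.306 mmHg per hour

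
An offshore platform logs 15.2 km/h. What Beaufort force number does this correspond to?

15.2 km/h = 4.2 m/s, which is Beaufort 3 (gentle breeze, 3.4–5.4 m/s).

Beaufort force 3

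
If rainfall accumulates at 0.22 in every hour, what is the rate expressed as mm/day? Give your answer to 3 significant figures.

134 mm/day

0.22 in/hour × 25.4 mm/in × 24 hour/day = 134 mm/day.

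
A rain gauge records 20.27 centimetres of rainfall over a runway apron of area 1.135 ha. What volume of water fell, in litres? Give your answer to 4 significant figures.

2301000 litres

Depth: 20.27 cm × 10 = 202.7 mm.
Area: 1.135 ha = 11350 m².
1 mm over 1 m² is 1 L, so volume = 202.7 × 11350 = 2300645 L ≈ 2301000 L.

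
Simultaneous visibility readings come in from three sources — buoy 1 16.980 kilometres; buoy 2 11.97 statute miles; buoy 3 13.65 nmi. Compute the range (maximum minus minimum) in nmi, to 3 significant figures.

buoy 1: 16.980 km = 9.1685 nmi.
buoy 2: 11.97 SM = 10.4016 nmi.
Spread: 13.6500 − 9.1685 = 4.48 nmi.

4.48 nmi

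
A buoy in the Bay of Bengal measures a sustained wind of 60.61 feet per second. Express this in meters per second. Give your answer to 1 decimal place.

18.5 m/s

1 ft/s = 0.3048 m/s, so 60.61 × 0.3048 = 18.5 m/s.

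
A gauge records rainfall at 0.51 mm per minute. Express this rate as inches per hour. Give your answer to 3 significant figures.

1.20 in/hour

0.51 mm/minute × 0.0393701 in/mm × 60 minute/hour = 1.20 in/hour.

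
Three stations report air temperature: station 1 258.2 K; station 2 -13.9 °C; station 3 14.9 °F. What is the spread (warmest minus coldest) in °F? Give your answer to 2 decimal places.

station 1: 258.2 K = -14.950 °C.
station 3: 14.9 °F = -9.500 °C.
Spread: (-9.500) − (-14.950) = 5.450 °C = 9.81 °F.

9.81 °F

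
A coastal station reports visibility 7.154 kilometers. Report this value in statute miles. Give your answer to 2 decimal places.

1 km = 0.621371 SM, so 7.154 × 0.621371 = 4.45 SM.

4.45 SM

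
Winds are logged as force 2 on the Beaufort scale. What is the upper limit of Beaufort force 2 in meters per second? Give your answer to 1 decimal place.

3.3 m/s

Beaufort 2 (light breeze) spans 1.6–3.3 m/s.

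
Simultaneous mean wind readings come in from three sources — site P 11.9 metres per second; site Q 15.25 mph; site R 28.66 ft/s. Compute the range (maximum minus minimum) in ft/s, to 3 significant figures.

site P: 11.9 m/s = 39.042 ft/s.
site Q: 15.25 mph = 22.367 ft/s.
Spread: 39.042 − 22.367 = 16.7 ft/s.

16.7 ft/s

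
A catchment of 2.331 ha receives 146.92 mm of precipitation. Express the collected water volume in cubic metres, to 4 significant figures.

Area: 2.331 ha = 23310 m².
1 mm over 1 m² is 1 L, so volume = 146.92 × 23310 = 3424705.2 L = 3425 m³.

3425 cubic metres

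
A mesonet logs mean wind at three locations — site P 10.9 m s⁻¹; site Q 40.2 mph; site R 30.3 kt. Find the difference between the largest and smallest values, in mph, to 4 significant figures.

15.82 mph

site P: 10.9 m/s = 24.3826 mph.
site R: 30.3 kt = 34.8686 mph.
Spread: 40.2000 − 24.3826 = 15.82 mph.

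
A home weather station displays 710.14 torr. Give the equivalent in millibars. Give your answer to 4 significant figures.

1 mmHg = 1.33322 mb, so 710.14 × 1.33322 = 946.8 mb.

946.8 mb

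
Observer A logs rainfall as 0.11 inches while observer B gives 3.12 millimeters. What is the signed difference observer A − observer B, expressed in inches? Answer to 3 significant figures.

-0.0128 in

observer B: 3.12 mm = 0.122835 in.
Difference: 0.110000 − 0.122835 = -0.0128 in.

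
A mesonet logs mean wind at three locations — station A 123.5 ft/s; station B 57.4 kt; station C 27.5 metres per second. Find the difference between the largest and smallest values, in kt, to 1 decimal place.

station A: 123.5 ft/s = 73.172 kt.
station C: 27.5 m/s = 53.456 kt.
Spread: 73.172 − 53.456 = 19.7 kt.

19.7 kt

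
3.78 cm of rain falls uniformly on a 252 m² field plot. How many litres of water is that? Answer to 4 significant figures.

9526 litres

Depth: 3.78 cm × 10 = 37.8 mm.
1 mm over 1 m² is 1 L, so volume = 37.8 × 252 = 9525.6 L ≈ 9526 L.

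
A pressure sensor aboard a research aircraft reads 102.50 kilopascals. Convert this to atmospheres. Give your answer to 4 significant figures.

1.012 atm

1 kPa = 0.00986923 atm, so 102.50 × 0.00986923 = 1.012 atm.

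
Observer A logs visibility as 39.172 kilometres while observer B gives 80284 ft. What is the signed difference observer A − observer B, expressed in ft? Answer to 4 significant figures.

48230 ft

observer A: 39.172 km = 128517.06 ft.
Difference: 128517.06 − 80284.00 = 48230 ft.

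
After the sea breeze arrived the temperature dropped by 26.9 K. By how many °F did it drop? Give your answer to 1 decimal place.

48.4 °F

Converting a difference, only the 9/5 scale factor applies: Δ°F = 26.9 × 1.8 = 48.4 °F.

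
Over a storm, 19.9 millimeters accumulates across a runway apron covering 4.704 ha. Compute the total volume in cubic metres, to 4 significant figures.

936.1 cubic metres

Area: 4.704 ha = 47040 m².
1 mm over 1 m² is 1 L, so volume = 19.9 × 47040 = 936096 L = 936.1 m³.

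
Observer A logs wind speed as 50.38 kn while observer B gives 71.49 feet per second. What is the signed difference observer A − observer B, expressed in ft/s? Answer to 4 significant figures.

observer A: 50.38 kt = 85.0319 ft/s.
Difference: 85.0319 − 71.4900 = 13.54 ft/s.

13.54 ft/s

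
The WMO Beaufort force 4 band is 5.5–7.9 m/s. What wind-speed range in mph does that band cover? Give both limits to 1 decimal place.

12.3 to 17.7 mph

5.5–7.9 m/s × 2.237 = 12.3–17.7 mph.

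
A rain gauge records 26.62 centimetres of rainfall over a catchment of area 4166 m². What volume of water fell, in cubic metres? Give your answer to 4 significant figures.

Depth: 26.62 cm × 10 = 266.2 mm.
1 mm over 1 m² is 1 L, so volume = 266.2 × 4166 = 1108989.2 L = 1109 m³.

1109 cubic metres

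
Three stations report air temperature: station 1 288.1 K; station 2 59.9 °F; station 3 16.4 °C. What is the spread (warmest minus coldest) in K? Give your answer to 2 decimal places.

station 1: 288.1 K = 14.950 °C.
station 2: 59.9 °F = 15.500 °C.
Spread: 16.400 − 14.950 = 1.450 °C.

1.45 K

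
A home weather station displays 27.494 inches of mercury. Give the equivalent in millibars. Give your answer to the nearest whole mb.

1 inHg = 33.8639 mb, so 27.494 × 33.8639 = 931 mb.

931 mb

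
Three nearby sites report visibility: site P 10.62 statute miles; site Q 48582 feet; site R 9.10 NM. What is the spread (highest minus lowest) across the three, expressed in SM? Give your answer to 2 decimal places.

1.42 SM

site Q: 48582 ft = 9.2011 SM.
site R: 9.10 nmi = 10.4721 SM.
Spread: 10.6200 − 9.2011 = 1.42 SM.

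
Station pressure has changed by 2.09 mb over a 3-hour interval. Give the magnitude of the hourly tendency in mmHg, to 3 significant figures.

0.523 mmHg per hour

2.09 mb / 3 h × 0.750062 mmHg/mb = 0.523 mmHg/h.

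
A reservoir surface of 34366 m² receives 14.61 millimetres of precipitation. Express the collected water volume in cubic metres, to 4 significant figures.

502.1 cubic metres

1 mm over 1 m² is 1 L, so volume = 14.61 × 34366 = 502087.26 L = 502.1 m³.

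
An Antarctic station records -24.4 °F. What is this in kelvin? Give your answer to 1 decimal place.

First to °C: -31.33 °C.
Then to K: 241.8 K.

241.8 K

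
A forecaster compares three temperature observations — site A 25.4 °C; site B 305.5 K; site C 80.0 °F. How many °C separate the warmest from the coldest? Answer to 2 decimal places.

site B: 305.5 K = 32.350 °C.
site C: 80.0 °F = 26.667 °C.
Spread: 32.350 − 25.400 = 6.950 °C.

6.95 °C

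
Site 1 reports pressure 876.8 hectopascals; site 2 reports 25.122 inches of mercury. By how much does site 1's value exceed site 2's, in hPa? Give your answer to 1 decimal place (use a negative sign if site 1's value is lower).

26.1 hPa

site 2: 25.122 inHg = 850.729 hPa.
Difference: 876.800 − 850.729 = 26.1 hPa.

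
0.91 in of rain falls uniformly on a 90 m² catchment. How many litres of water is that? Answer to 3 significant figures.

2080 litres

Depth: 0.91 in × 25.4 = 23.114 mm.
1 mm over 1 m² is 1 L, so volume = 23.114 × 90 = 2080.26 L ≈ 2080 L.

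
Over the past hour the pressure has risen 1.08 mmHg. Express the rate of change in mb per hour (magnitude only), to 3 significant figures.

1.44 mb per hour

1.08 mmHg / 1 h × 1.33322 mb/mmHg = 1.44 mb/h.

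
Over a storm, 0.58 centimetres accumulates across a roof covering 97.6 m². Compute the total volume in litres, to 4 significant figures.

566.1 litres

Depth: 0.58 cm × 10 = 5.8 mm.
1 mm over 1 m² is 1 L, so volume = 5.8 × 97.6 = 566.08 L ≈ 566.1 L.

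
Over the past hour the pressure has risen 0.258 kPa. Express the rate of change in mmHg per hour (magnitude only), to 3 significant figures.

0.258 kPa / 1 h × 7.50062 mmHg/kPa = 1.94 mmHg/h.

1.94 mmHg per hour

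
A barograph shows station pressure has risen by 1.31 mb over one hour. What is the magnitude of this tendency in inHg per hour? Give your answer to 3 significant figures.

0.0387 inHg per hour

1.31 mb / 1 h × 0.02953 inHg/mb = 0.0387 inHg/h.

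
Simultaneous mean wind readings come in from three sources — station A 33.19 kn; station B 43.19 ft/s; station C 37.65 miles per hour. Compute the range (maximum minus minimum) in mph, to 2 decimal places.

8.75 mph

station A: 33.19 kt = 38.1944 mph.
station B: 43.19 ft/s = 29.4477 mph.
Spread: 38.1944 − 29.4477 = 8.75 mph.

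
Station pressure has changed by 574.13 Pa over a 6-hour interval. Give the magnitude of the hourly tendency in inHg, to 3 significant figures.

0.0283 inHg per hour

574.13 Pa / 6 h × 0.0002953 inHg/Pa = 0.0283 inHg/h.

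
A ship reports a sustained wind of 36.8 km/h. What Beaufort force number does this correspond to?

36.8 km/h = 10.2 m/s, which is Beaufort 5 (fresh breeze, 8.0–10.7 m/s).

Beaufort force 5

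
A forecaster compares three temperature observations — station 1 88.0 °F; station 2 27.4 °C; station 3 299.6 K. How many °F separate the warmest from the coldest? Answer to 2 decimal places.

8.39 °F

station 1: 88.0 °F = 31.111 °C.
station 3: 299.6 K = 26.450 °C.
Spread: 31.111 − 26.450 = 4.661 °C = 8.39 °F.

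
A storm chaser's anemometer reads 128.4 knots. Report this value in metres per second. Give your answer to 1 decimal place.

66.1 m/s

1 kt = 0.514444 m/s, so 128.4 × 0.514444 = 66.1 m/s.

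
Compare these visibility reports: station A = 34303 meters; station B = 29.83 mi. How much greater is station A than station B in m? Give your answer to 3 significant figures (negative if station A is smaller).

-13700 m

station B: 29.83 SM = 48006.73 m.
Difference: 34303.00 − 48006.73 = -13700 m.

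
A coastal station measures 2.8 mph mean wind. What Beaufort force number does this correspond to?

2.8 mph = 1.3 m/s, which is Beaufort 1 (light air, 0.3–1.5 m/s).

Beaufort force 1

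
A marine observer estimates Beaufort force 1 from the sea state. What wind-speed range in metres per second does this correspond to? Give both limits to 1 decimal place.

Beaufort 1 (light air) spans 0.3–1.5 m/s.

0.3 to 1.5 m/s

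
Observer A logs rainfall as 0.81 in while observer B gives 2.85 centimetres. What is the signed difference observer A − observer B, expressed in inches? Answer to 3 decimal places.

observer B: 2.85 cm = 1.12205 in.
Difference: 0.81000 − 1.12205 = -0.312 in.

-0.312 in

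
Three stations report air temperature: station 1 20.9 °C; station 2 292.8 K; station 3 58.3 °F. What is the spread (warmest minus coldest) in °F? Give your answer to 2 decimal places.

11.32 °F

station 2: 292.8 K = 19.650 °C.
station 3: 58.3 °F = 14.611 °C.
Spread: 20.900 − 14.611 = 6.289 °C = 11.32 °F.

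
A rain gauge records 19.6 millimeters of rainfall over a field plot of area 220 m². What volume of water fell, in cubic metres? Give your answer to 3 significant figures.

4.31 cubic metres

1 mm over 1 m² is 1 L, so volume = 19.6 × 220 = 4312 L = 4.31 m³.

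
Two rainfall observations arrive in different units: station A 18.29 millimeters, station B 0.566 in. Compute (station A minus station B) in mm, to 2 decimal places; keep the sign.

station B: 0.566 in = 14.3764 mm.
Difference: 18.2900 − 14.3764 = 3.91 mm.

3.91 mm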